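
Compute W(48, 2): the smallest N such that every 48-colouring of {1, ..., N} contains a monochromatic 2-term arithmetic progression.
W(48, 2) = 48 + 1 = 49

A 2-term AP is any pair of integers, so a monochromatic 2-AP exists iff some colour is used at least twice. With 48 colours, the colouring i ↦ i on {1, ..., 48} uses each colour once, avoiding any monochromatic pair, so W(48, 2) > 48. For {1, ..., 49}, pigeonhole forces two integers of the same colour, which form a monochromatic 2-AP. Hence W(48, 2) = 49.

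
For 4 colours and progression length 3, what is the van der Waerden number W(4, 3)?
W(4, 3) = 76

W(4, 3) = 76. The lower bound W(4, 3) > 75 comes from an explicit good 4-colouring of [1, 75]; the upper bound W(4, 3) ≤ 76 was verified by exhaustive search over 4-colourings of [1, 76].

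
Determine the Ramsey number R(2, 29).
R(2, 29) = 29

R(2, k) = k for all k ≥ 2: in a 2-colouring of K_k, either some edge is red (a red K_2) or all edges are blue (a blue K_k). And K_{28} coloured all-blue has no blue K_29, so R(2, 29) > 28. Hence R(2, 29) = 29.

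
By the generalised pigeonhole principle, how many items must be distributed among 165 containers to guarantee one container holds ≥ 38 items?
n = (38 − 1)·165 + 1 = 6106

By the generalised pigeonhole principle, to guarantee some box contains ≥ r objects we need more than (r − 1) · k objects total. Threshold: n = (r − 1) · k + 1. With r = 38 and k = 165: n = 37 · 165 + 1 = 6105 + 1 = 6106. For n = 6105 = 37 · 165, we can put exactly 37 objects in every box, avoiding 38 in any single one — so 6106 is tight.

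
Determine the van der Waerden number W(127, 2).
W(127, 2) = 127 + 1 = 128

A 2-term AP is any pair of integers, so a monochromatic 2-AP exists iff some colour is used at least twice. With 127 colours, the colouring i ↦ i on {1, ..., 127} uses each colour once, avoiding any monochromatic pair, so W(127, 2) > 127. For {1, ..., 128}, pigeonhole forces two integers of the same colour, which form a monochromatic 2-AP. Hence W(127, 2) = 128.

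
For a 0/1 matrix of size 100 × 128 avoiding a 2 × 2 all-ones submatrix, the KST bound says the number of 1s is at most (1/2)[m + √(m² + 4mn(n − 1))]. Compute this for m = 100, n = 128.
z(100, 128; 2, 2) ≤ (1/2)[100 + √(100² + 4·100·128·127)] = (1/2)[100 + √6512400] = 1325.9702

Kővári–Sós–Turán: let r_1, ..., r_100 be the row sums and z = Σ r_i the total number of 1s. Each pair of columns can share at most one row with both entries 1 (else a 2×2 all-ones block appears), so Σ_i C(r_i, 2) ≤ C(128, 2) = 8128. By convexity Σ_i C(r_i, 2) ≥ 100·C(z/100, 2) = z(z − 100)/(2·100), giving z² − 100z − 100·128·127 ≤ 0 and hence z ≤ (1/2)[100 + √(10000 + 4·1625600)] = (1/2)[100 + √6512400] ≈ (1/2)(100 + 2551.9404) = 1325.9702.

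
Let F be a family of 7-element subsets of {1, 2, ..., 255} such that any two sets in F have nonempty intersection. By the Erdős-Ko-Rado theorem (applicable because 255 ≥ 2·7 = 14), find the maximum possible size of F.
max |F| = C(254, 6) = 351427189575

Erdős-Ko-Rado (1961): when n ≥ 2k, max |F| = C(n−1, k−1). The bound is attained by the star {A : i ∈ A} for any fixed i ∈ [n]. Here C(255−1, 7−1) = C(254, 6) = 351427189575.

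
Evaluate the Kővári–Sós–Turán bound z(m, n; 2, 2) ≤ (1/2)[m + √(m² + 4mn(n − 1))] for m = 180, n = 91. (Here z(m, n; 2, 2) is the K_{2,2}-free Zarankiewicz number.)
z(180, 91; 2, 2) ≤ (1/2)[180 + √(180² + 4·180·91·90)] = (1/2)[180 + √5929200] = 1307.4974

Kővári–Sós–Turán: let r_1, ..., r_180 be the row sums and z = Σ r_i the total number of 1s. Each pair of columns can share at most one row with both entries 1 (else a 2×2 all-ones block appears), so Σ_i C(r_i, 2) ≤ C(91, 2) = 4095. By convexity Σ_i C(r_i, 2) ≥ 180·C(z/180, 2) = z(z − 180)/(2·180), giving z² − 180z − 180·91·90 ≤ 0 and hence z ≤ (1/2)[180 + √(32400 + 4·1474200)] = (1/2)[180 + √5929200] ≈ (1/2)(180 + 2434.9949) = 1307.4974.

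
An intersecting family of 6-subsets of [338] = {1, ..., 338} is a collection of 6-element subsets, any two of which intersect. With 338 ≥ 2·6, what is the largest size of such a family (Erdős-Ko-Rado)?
max |F| = C(337, 5) = 35157941532

The Erdős-Ko-Rado theorem states: for n ≥ 2k, an intersecting family of k-subsets of an n-element set has size at most C(n − 1, k − 1), with equality for 'star' families {A ⊆ [n] : |A| = k, i ∈ A} (fix an element i). For n = 338, k = 6: C(337, 5) = 35157941532.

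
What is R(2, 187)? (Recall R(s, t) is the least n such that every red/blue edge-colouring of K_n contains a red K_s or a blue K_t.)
R(2, 187) = 187

R(2, k) = k for all k ≥ 2: in a 2-colouring of K_k, either some edge is red (a red K_2) or all edges are blue (a blue K_k). And K_{186} coloured all-blue has no blue K_187, so R(2, 187) > 186. Hence R(2, 187) = 187.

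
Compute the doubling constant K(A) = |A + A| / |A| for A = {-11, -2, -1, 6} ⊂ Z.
K = |A + A| / |A| = 10/4 = 5/2

Enumerate A + A = {a + b : a, b ∈ A}. With |A| = 4, there are |A|^2 = 16 ordered sum pairs; collecting distinct values, A + A = {-22, -13, -12, -5, -4, -3, -2, 4, 5, 12}, so |A + A| = 10. Thus K = 10/4 = 5/2. For comparison, the minimum possible |A + A| over all 4-element sets is 2·4 − 1 = 7 (so min K = 7/4), attained only by arithmetic progressions.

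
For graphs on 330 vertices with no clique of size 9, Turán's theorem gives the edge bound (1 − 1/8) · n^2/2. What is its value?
Turán density bound = (7/8) · 330^2/2 = 190575/4 ≈ 47643.75

Turán's theorem: ex(n, K_{r+1}) is achieved by the complete r-partite Turán graph T(n, r) with parts as balanced as possible, and is at most (1 − 1/r) · n^2/2. For r = 8, n = 330: the density bound is (7/8) · 108900/2 = 190575/4 ≈ 47643.75. The integer-valued extremum is e(T(330, 8)) = 47643, which is strictly less than the density bound 190575/4 since 8 ∤ 330 (the parts of T(330, 8) cannot all be equal).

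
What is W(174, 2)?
W(174, 2) = 174 + 1 = 175

A 2-term AP is any pair of integers, so a monochromatic 2-AP exists iff some colour is used at least twice. With 174 colours, the colouring i ↦ i on {1, ..., 174} uses each colour once, avoiding any monochromatic pair, so W(174, 2) > 174. For {1, ..., 175}, pigeonhole forces two integers of the same colour, which form a monochromatic 2-AP. Hence W(174, 2) = 175.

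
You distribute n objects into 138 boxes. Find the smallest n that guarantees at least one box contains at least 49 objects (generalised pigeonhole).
n = (49 − 1)·138 + 1 = 6625

By the generalised pigeonhole principle, to guarantee some box contains ≥ r objects we need more than (r − 1) · k objects total. Threshold: n = (r − 1) · k + 1. With r = 49 and k = 138: n = 48 · 138 + 1 = 6624 + 1 = 6625. For n = 6624 = 48 · 138, we can put exactly 48 objects in every box, avoiding 49 in any single one — so 6625 is tight.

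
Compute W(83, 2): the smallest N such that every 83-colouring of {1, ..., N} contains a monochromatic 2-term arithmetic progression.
W(83, 2) = 83 + 1 = 84

A 2-term AP is any pair of integers, so a monochromatic 2-AP exists iff some colour is used at least twice. With 83 colours, the colouring i ↦ i on {1, ..., 83} uses each colour once, avoiding any monochromatic pair, so W(83, 2) > 83. For {1, ..., 84}, pigeonhole forces two integers of the same colour, which form a monochromatic 2-AP. Hence W(83, 2) = 84.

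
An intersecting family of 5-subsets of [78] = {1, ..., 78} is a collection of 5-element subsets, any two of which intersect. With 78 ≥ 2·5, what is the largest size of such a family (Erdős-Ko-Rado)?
max |F| = C(77, 4) = 1353275

The Erdős-Ko-Rado theorem states: for n ≥ 2k, an intersecting family of k-subsets of an n-element set has size at most C(n − 1, k − 1), with equality for 'star' families {A ⊆ [n] : |A| = k, i ∈ A} (fix an element i). For n = 78, k = 5: C(77, 4) = 1353275.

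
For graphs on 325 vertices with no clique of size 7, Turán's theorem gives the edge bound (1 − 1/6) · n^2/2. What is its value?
Turán density bound = (5/6) · 325^2/2 = 528125/12 ≈ 44010.4167

Turán's theorem: ex(n, K_{r+1}) is achieved by the complete r-partite Turán graph T(n, r) with parts as balanced as possible, and is at most (1 − 1/r) · n^2/2. For r = 6, n = 325: the density bound is (5/6) · 105625/2 = 528125/12 ≈ 44010.4167. The integer-valued extremum is e(T(325, 6)) = 44010, which is strictly less than the density bound 528125/12 since 6 ∤ 325 (the parts of T(325, 6) cannot all be equal).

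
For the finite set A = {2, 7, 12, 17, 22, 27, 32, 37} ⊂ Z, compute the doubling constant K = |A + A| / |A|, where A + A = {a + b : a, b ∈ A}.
K = |A + A| / |A| = 15/8

Enumerate A + A = {a + b : a, b ∈ A}. With |A| = 8, there are |A|^2 = 64 ordered sum pairs; collecting distinct values, A + A = {4, 9, 14, 19, 24, 29, 34, 39, 44, 49, 54, 59, 64, 69, 74}, so |A + A| = 15. Thus K = 15/8. Here |A + A| = 2|A| − 1 = 15, the minimum possible — so K = 15/8 is minimal, which holds iff A is an arithmetic progression.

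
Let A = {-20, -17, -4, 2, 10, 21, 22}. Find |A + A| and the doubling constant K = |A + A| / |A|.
K = |A + A| / |A| = 27/7

Enumerate A + A = {a + b : a, b ∈ A}. With |A| = 7, there are |A|^2 = 49 ordered sum pairs; collecting distinct values, A + A = {-40, -37, -34, -24, -21, -18, -15, -10, -8, -7, -2, 1, 2, 4, 5, 6, 12, 17, 18, 20, 23, 24, 31, 32, 42, 43, 44}, so |A + A| = 27. Thus K = 27/7. For comparison, the minimum possible |A + A| over all 7-element sets is 2·7 − 1 = 13 (so min K = 13/7), attained only by arithmetic progressions.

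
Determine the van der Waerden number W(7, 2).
W(7, 2) = 7 + 1 = 8

A 2-term AP is any pair of integers, so a monochromatic 2-AP exists iff some colour is used at least twice. With 7 colours, the colouring i ↦ i on {1, ..., 7} uses each colour once, avoiding any monochromatic pair, so W(7, 2) > 7. For {1, ..., 8}, pigeonhole forces two integers of the same colour, which form a monochromatic 2-AP. Hence W(7, 2) = 8.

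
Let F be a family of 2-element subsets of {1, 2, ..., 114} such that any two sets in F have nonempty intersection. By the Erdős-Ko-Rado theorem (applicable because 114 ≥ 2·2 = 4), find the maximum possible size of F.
max |F| = C(113, 1) = 113

Erdős-Ko-Rado (1961): when n ≥ 2k, max |F| = C(n−1, k−1). The bound is attained by the star {A : i ∈ A} for any fixed i ∈ [n]. Here C(114−1, 2−1) = C(113, 1) = 113.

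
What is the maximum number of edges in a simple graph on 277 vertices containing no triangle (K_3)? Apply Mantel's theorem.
ex(277, K_3) = ⌊277^2/4⌋ = 19182

Mantel (1907): a triangle-free graph on n vertices has at most ⌊n^2/4⌋ edges, with equality for the complete bipartite graph K_{⌊n/2⌋, ⌈n/2⌉}. For n = 277: ⌊277^2/4⌋ = ⌊76729/4⌋ = 19182. The extremal graph is K_{138, 139}, which has 138·139 = 19182 edges.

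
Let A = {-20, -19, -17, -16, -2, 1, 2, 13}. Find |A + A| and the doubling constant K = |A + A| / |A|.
K = |A + A| / |A| = 30/8 = 15/4

Enumerate A + A = {a + b : a, b ∈ A}. With |A| = 8, there are |A|^2 = 64 ordered sum pairs; collecting distinct values, A + A = {-40, -39, -38, -37, -36, -35, -34, -33, -32, -22, -21, -19, -18, -17, -16, -15, -14, -7, -6, -4, -3, -1, 0, 2, 3, 4, 11, 14, 15, 26}, so |A + A| = 30. Thus K = 30/8 = 15/4. For comparison, the minimum possible |A + A| over all 8-element sets is 2·8 − 1 = 15 (so min K = 15/8), attained only by arithmetic progressions.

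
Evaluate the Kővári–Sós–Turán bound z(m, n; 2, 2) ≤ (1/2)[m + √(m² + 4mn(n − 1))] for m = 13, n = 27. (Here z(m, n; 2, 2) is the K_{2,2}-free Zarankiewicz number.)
z(13, 27; 2, 2) ≤ (1/2)[13 + √(13² + 4·13·27·26)] = (1/2)[13 + √36673] = 102.251

Kővári–Sós–Turán: let r_1, ..., r_13 be the row sums and z = Σ r_i the total number of 1s. Each pair of columns can share at most one row with both entries 1 (else a 2×2 all-ones block appears), so Σ_i C(r_i, 2) ≤ C(27, 2) = 351. By convexity Σ_i C(r_i, 2) ≥ 13·C(z/13, 2) = z(z − 13)/(2·13), giving z² − 13z − 13·27·26 ≤ 0 and hence z ≤ (1/2)[13 + √(169 + 4·9126)] = (1/2)[13 + √36673] ≈ (1/2)(13 + 191.502) = 102.251.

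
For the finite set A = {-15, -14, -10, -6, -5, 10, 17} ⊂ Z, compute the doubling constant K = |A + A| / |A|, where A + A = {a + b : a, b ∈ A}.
K = |A + A| / |A| = 26/7

Enumerate A + A = {a + b : a, b ∈ A}. With |A| = 7, there are |A|^2 = 49 ordered sum pairs; collecting distinct values, A + A = {-30, -29, -28, -25, -24, -21, -20, -19, -16, -15, -12, -11, -10, -5, -4, 0, 2, 3, 4, 5, 7, 11, 12, 20, 27, 34}, so |A + A| = 26. Thus K = 26/7. For comparison, the minimum possible |A + A| over all 7-element sets is 2·7 − 1 = 13 (so min K = 13/7), attained only by arithmetic progressions.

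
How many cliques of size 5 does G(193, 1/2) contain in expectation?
E[# K_5] = C(193, 5) · (1/2)^C(5, 2) = 2118000528 / 2^10 = 132375033/64 = 2068359.890625

For each 5-subset S of vertices (there are C(193, 5) = 2118000528 such S), let X_S = 1 if S induces a K_5 (all C(5, 2) = 10 edges present). Then P(X_S = 1) = (1/2)^10 = 1/1024. By linearity of expectation, E[# K_5] = C(193, 5) · (1/2)^10 = 2118000528 / 1024 = 132375033/64 = 2068359.890625.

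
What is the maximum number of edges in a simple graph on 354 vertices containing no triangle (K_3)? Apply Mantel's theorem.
ex(354, K_3) = ⌊354^2/4⌋ = 31329

Mantel (1907): a triangle-free graph on n vertices has at most ⌊n^2/4⌋ edges, with equality for the complete bipartite graph K_{⌊n/2⌋, ⌈n/2⌉}. For n = 354: ⌊354^2/4⌋ = ⌊125316/4⌋ = 31329. The extremal graph is K_{177, 177}, which has 177·177 = 31329 edges.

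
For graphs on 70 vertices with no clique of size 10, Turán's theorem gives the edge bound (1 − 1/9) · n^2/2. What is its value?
Turán density bound = (8/9) · 70^2/2 = 19600/9 ≈ 2177.7778

Turán's theorem: ex(n, K_{r+1}) is achieved by the complete r-partite Turán graph T(n, r) with parts as balanced as possible, and is at most (1 − 1/r) · n^2/2. For r = 9, n = 70: the density bound is (8/9) · 4900/2 = 19600/9 ≈ 2177.7778. The integer-valued extremum is e(T(70, 9)) = 2177, which is strictly less than the density bound 19600/9 since 9 ∤ 70 (the parts of T(70, 9) cannot all be equal).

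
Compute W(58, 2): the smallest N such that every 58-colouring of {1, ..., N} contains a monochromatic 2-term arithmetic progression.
W(58, 2) = 58 + 1 = 59

A 2-term AP is any pair of integers, so a monochromatic 2-AP exists iff some colour is used at least twice. With 58 colours, the colouring i ↦ i on {1, ..., 58} uses each colour once, avoiding any monochromatic pair, so W(58, 2) > 58. For {1, ..., 59}, pigeonhole forces two integers of the same colour, which form a monochromatic 2-AP. Hence W(58, 2) = 59.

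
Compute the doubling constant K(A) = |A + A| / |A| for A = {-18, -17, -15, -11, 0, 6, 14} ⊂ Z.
K = |A + A| / |A| = 27/7

Enumerate A + A = {a + b : a, b ∈ A}. With |A| = 7, there are |A|^2 = 49 ordered sum pairs; collecting distinct values, A + A = {-36, -35, -34, -33, -32, -30, -29, -28, -26, -22, -18, -17, -15, -12, -11, -9, -5, -4, -3, -1, 0, 3, 6, 12, 14, 20, 28}, so |A + A| = 27. Thus K = 27/7. For comparison, the minimum possible |A + A| over all 7-element sets is 2·7 − 1 = 13 (so min K = 13/7), attained only by arithmetic progressions.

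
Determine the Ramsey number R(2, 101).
R(2, 101) = 101

R(2, k) = k for all k ≥ 2: in a 2-colouring of K_k, either some edge is red (a red K_2) or all edges are blue (a blue K_k). And K_{100} coloured all-blue has no blue K_101, so R(2, 101) > 100. Hence R(2, 101) = 101.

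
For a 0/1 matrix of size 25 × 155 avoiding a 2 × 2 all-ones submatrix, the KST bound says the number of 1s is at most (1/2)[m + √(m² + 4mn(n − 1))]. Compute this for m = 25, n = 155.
z(25, 155; 2, 2) ≤ (1/2)[25 + √(25² + 4·25·155·154)] = (1/2)[25 + √2387625] = 785.0971

Kővári–Sós–Turán: let r_1, ..., r_25 be the row sums and z = Σ r_i the total number of 1s. Each pair of columns can share at most one row with both entries 1 (else a 2×2 all-ones block appears), so Σ_i C(r_i, 2) ≤ C(155, 2) = 11935. By convexity Σ_i C(r_i, 2) ≥ 25·C(z/25, 2) = z(z − 25)/(2·25), giving z² − 25z − 25·155·154 ≤ 0 and hence z ≤ (1/2)[25 + √(625 + 4·596750)] = (1/2)[25 + √2387625] ≈ (1/2)(25 + 1545.1942) = 785.0971.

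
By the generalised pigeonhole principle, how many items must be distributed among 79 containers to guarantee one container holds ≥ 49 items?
n = (49 − 1)·79 + 1 = 3793

By the generalised pigeonhole principle, to guarantee some box contains ≥ r objects we need more than (r − 1) · k objects total. Threshold: n = (r − 1) · k + 1. With r = 49 and k = 79: n = 48 · 79 + 1 = 3792 + 1 = 3793. For n = 3792 = 48 · 79, we can put exactly 48 objects in every box, avoiding 49 in any single one — so 3793 is tight.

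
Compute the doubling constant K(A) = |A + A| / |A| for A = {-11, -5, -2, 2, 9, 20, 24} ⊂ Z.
K = |A + A| / |A| = 25/7

Enumerate A + A = {a + b : a, b ∈ A}. With |A| = 7, there are |A|^2 = 49 ordered sum pairs; collecting distinct values, A + A = {-22, -16, -13, -10, -9, -7, -4, -3, -2, 0, 4, 7, 9, 11, 13, 15, 18, 19, 22, 26, 29, 33, 40, 44, 48}, so |A + A| = 25. Thus K = 25/7. For comparison, the minimum possible |A + A| over all 7-element sets is 2·7 − 1 = 13 (so min K = 13/7), attained only by arithmetic progressions.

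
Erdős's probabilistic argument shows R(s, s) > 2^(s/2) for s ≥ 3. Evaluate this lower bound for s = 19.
2^(19/2) = 724.0773; so R(19, 19) > 724.0773

Colour each edge of K_n uniformly at random with red/blue. The expected number of monochromatic K_19 is C(n, 19) · 2 · 2^(−C(19,2)). If C(n, 19) · 2^(1 − C(19,2)) < 1, then with positive probability no monochromatic K_19 exists, so R(19, 19) > n. The standard estimate C(n, 19) ≤ n^19/19! shows this inequality holds whenever n ≤ 2^(19/2) (since 19! · 2^(C(19,2) − 1) > 2^(19^2/2) ≥ n^19). Hence R(19, 19) > 2^(19/2) = 724.0773.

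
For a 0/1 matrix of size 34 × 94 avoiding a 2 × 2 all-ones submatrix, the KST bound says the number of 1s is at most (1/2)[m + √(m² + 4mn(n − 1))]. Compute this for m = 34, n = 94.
z(34, 94; 2, 2) ≤ (1/2)[34 + √(34² + 4·34·94·93)] = (1/2)[34 + √1190068] = 562.4512

Kővári–Sós–Turán: let r_1, ..., r_34 be the row sums and z = Σ r_i the total number of 1s. Each pair of columns can share at most one row with both entries 1 (else a 2×2 all-ones block appears), so Σ_i C(r_i, 2) ≤ C(94, 2) = 4371. By convexity Σ_i C(r_i, 2) ≥ 34·C(z/34, 2) = z(z − 34)/(2·34), giving z² − 34z − 34·94·93 ≤ 0 and hence z ≤ (1/2)[34 + √(1156 + 4·297228)] = (1/2)[34 + √1190068] ≈ (1/2)(34 + 1090.9024) = 562.4512.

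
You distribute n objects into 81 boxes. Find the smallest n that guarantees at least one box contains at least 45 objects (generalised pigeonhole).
n = (45 − 1)·81 + 1 = 3565

By the generalised pigeonhole principle, to guarantee some box contains ≥ r objects we need more than (r − 1) · k objects total. Threshold: n = (r − 1) · k + 1. With r = 45 and k = 81: n = 44 · 81 + 1 = 3564 + 1 = 3565. For n = 3564 = 44 · 81, we can put exactly 44 objects in every box, avoiding 45 in any single one — so 3565 is tight.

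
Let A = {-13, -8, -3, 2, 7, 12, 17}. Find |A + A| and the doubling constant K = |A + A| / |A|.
K = |A + A| / |A| = 13/7

Enumerate A + A = {a + b : a, b ∈ A}. With |A| = 7, there are |A|^2 = 49 ordered sum pairs; collecting distinct values, A + A = {-26, -21, -16, -11, -6, -1, 4, 9, 14, 19, 24, 29, 34}, so |A + A| = 13. Thus K = 13/7. Here |A + A| = 2|A| − 1 = 13, the minimum possible — so K = 13/7 is minimal, which holds iff A is an arithmetic progression.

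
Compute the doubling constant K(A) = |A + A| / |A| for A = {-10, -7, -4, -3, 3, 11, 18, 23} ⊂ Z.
K = |A + A| / |A| = 32/8 = 4

Enumerate A + A = {a + b : a, b ∈ A}. With |A| = 8, there are |A|^2 = 64 ordered sum pairs; collecting distinct values, A + A = {-20, -17, -14, -13, -11, -10, -8, -7, -6, -4, -1, 0, 1, 4, 6, 7, 8, 11, 13, 14, 15, 16, 19, 20, 21, 22, 26, 29, 34, 36, 41, 46}, so |A + A| = 32. Thus K = 32/8 = 4. For comparison, the minimum possible |A + A| over all 8-element sets is 2·8 − 1 = 15 (so min K = 15/8), attained only by arithmetic progressions.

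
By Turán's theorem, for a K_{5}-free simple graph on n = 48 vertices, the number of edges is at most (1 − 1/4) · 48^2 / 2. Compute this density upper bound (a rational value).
Turán density bound = (3/4) · 48^2/2 = 864

Turán's theorem: ex(n, K_{r+1}) is achieved by the complete r-partite Turán graph T(n, r) with parts as balanced as possible, and is at most (1 − 1/r) · n^2/2. For r = 4, n = 48: the density bound is (3/4) · 2304/2 = 864. Since 4 ∣ 48, the Turán graph T(48, 4) has parts of equal size 12, and its edge count e(T(48, 4)) = 864 attains the density bound exactly.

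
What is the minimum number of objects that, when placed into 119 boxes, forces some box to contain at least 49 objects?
n = (49 − 1)·119 + 1 = 5713

By the generalised pigeonhole principle, to guarantee some box contains ≥ r objects we need more than (r − 1) · k objects total. Threshold: n = (r − 1) · k + 1. With r = 49 and k = 119: n = 48 · 119 + 1 = 5712 + 1 = 5713. For n = 5712 = 48 · 119, we can put exactly 48 objects in every box, avoiding 49 in any single one — so 5713 is tight.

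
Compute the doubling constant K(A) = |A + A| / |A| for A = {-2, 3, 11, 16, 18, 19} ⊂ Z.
K = |A + A| / |A| = 19/6

Enumerate A + A = {a + b : a, b ∈ A}. With |A| = 6, there are |A|^2 = 36 ordered sum pairs; collecting distinct values, A + A = {-4, 1, 6, 9, 14, 16, 17, 19, 21, 22, 27, 29, 30, 32, 34, 35, 36, 37, 38}, so |A + A| = 19. Thus K = 19/6. For comparison, the minimum possible |A + A| over all 6-element sets is 2·6 − 1 = 11 (so min K = 11/6), attained only by arithmetic progressions.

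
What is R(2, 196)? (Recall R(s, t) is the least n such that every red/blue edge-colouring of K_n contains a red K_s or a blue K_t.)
R(2, 196) = 196

R(2, k) = k for all k ≥ 2: in a 2-colouring of K_k, either some edge is red (a red K_2) or all edges are blue (a blue K_k). And K_{195} coloured all-blue has no blue K_196, so R(2, 196) > 195. Hence R(2, 196) = 196.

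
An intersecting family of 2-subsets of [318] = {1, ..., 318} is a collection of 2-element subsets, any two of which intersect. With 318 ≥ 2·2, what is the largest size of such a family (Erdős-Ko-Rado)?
max |F| = C(317, 1) = 317

The Erdős-Ko-Rado theorem states: for n ≥ 2k, an intersecting family of k-subsets of an n-element set has size at most C(n − 1, k − 1), with equality for 'star' families {A ⊆ [n] : |A| = k, i ∈ A} (fix an element i). For n = 318, k = 2: C(317, 1) = 317.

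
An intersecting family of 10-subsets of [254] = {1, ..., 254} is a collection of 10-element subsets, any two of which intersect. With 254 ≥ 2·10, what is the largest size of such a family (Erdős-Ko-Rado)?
max |F| = C(253, 9) = 10134934163979625

The Erdős-Ko-Rado theorem states: for n ≥ 2k, an intersecting family of k-subsets of an n-element set has size at most C(n − 1, k − 1), with equality for 'star' families {A ⊆ [n] : |A| = k, i ∈ A} (fix an element i). For n = 254, k = 10: C(253, 9) = 10134934163979625.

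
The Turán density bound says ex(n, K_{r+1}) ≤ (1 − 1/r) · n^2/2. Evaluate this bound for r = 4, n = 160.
Turán density bound = (3/4) · 160^2/2 = 9600

Turán's theorem: ex(n, K_{r+1}) is achieved by the complete r-partite Turán graph T(n, r) with parts as balanced as possible, and is at most (1 − 1/r) · n^2/2. For r = 4, n = 160: the density bound is (3/4) · 25600/2 = 9600. Since 4 ∣ 160, the Turán graph T(160, 4) has parts of equal size 40, and its edge count e(T(160, 4)) = 9600 attains the density bound exactly.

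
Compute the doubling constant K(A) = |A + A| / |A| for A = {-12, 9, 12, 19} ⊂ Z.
K = |A + A| / |A| = 10/4 = 5/2

Enumerate A + A = {a + b : a, b ∈ A}. With |A| = 4, there are |A|^2 = 16 ordered sum pairs; collecting distinct values, A + A = {-24, -3, 0, 7, 18, 21, 24, 28, 31, 38}, so |A + A| = 10. Thus K = 10/4 = 5/2. For comparison, the minimum possible |A + A| over all 4-element sets is 2·4 − 1 = 7 (so min K = 7/4), attained only by arithmetic progressions.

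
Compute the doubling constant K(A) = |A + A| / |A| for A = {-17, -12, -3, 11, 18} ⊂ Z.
K = |A + A| / |A| = 14/5

Enumerate A + A = {a + b : a, b ∈ A}. With |A| = 5, there are |A|^2 = 25 ordered sum pairs; collecting distinct values, A + A = {-34, -29, -24, -20, -15, -6, -1, 1, 6, 8, 15, 22, 29, 36}, so |A + A| = 14. Thus K = 14/5. For comparison, the minimum possible |A + A| over all 5-element sets is 2·5 − 1 = 9 (so min K = 9/5), attained only by arithmetic progressions.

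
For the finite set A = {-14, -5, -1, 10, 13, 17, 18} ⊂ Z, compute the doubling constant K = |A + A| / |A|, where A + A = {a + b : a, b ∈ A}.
K = |A + A| / |A| = 27/7

Enumerate A + A = {a + b : a, b ∈ A}. With |A| = 7, there are |A|^2 = 49 ordered sum pairs; collecting distinct values, A + A = {-28, -19, -15, -10, -6, -4, -2, -1, 3, 4, 5, 8, 9, 12, 13, 16, 17, 20, 23, 26, 27, 28, 30, 31, 34, 35, 36}, so |A + A| = 27. Thus K = 27/7. For comparison, the minimum possible |A + A| over all 7-element sets is 2·7 − 1 = 13 (so min K = 13/7), attained only by arithmetic progressions.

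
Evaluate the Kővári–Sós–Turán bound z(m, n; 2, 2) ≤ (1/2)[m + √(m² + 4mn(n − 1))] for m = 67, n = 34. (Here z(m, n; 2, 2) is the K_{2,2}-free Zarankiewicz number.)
z(67, 34; 2, 2) ≤ (1/2)[67 + √(67² + 4·67·34·33)] = (1/2)[67 + √305185] = 309.7178

Kővári–Sós–Turán: let r_1, ..., r_67 be the row sums and z = Σ r_i the total number of 1s. Each pair of columns can share at most one row with both entries 1 (else a 2×2 all-ones block appears), so Σ_i C(r_i, 2) ≤ C(34, 2) = 561. By convexity Σ_i C(r_i, 2) ≥ 67·C(z/67, 2) = z(z − 67)/(2·67), giving z² − 67z − 67·34·33 ≤ 0 and hence z ≤ (1/2)[67 + √(4489 + 4·75174)] = (1/2)[67 + √305185] ≈ (1/2)(67 + 552.4355) = 309.7178.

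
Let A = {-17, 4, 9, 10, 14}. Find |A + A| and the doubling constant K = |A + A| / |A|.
K = |A + A| / |A| = 14/5

Enumerate A + A = {a + b : a, b ∈ A}. With |A| = 5, there are |A|^2 = 25 ordered sum pairs; collecting distinct values, A + A = {-34, -13, -8, -7, -3, 8, 13, 14, 18, 19, 20, 23, 24, 28}, so |A + A| = 14. Thus K = 14/5. For comparison, the minimum possible |A + A| over all 5-element sets is 2·5 − 1 = 9 (so min K = 9/5), attained only by arithmetic progressions.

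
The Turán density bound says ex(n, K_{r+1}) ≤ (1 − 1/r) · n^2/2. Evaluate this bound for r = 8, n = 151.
Turán density bound = (7/8) · 151^2/2 = 159607/16 ≈ 9975.4375

Turán's theorem: ex(n, K_{r+1}) is achieved by the complete r-partite Turán graph T(n, r) with parts as balanced as possible, and is at most (1 − 1/r) · n^2/2. For r = 8, n = 151: the density bound is (7/8) · 22801/2 = 159607/16 ≈ 9975.4375. The integer-valued extremum is e(T(151, 8)) = 9975, which is strictly less than the density bound 159607/16 since 8 ∤ 151 (the parts of T(151, 8) cannot all be equal).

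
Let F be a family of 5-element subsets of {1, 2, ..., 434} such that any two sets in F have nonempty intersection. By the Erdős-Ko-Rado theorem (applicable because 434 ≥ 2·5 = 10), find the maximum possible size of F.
max |F| = C(433, 4) = 1444462020

Erdős-Ko-Rado (1961): when n ≥ 2k, max |F| = C(n−1, k−1). The bound is attained by the star {A : i ∈ A} for any fixed i ∈ [n]. Here C(434−1, 5−1) = C(433, 4) = 1444462020.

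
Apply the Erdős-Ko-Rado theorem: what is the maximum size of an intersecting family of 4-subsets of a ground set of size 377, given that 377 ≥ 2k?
max |F| = C(376, 3) = 8789000

Erdős-Ko-Rado (1961): when n ≥ 2k, max |F| = C(n−1, k−1). The bound is attained by the star {A : i ∈ A} for any fixed i ∈ [n]. Here C(377−1, 4−1) = C(376, 3) = 8789000.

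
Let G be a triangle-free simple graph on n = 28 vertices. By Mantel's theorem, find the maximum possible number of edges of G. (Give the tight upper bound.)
ex(28, K_3) = ⌊28^2/4⌋ = 196

Mantel (1907): a triangle-free graph on n vertices has at most ⌊n^2/4⌋ edges, with equality for the complete bipartite graph K_{⌊n/2⌋, ⌈n/2⌉}. For n = 28: ⌊28^2/4⌋ = ⌊784/4⌋ = 196. The extremal graph is K_{14, 14}, which has 14·14 = 196 edges.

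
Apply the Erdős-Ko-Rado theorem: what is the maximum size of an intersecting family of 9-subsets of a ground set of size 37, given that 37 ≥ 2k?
max |F| = C(36, 8) = 30260340

The Erdős-Ko-Rado theorem states: for n ≥ 2k, an intersecting family of k-subsets of an n-element set has size at most C(n − 1, k − 1), with equality for 'star' families {A ⊆ [n] : |A| = k, i ∈ A} (fix an element i). For n = 37, k = 9: C(36, 8) = 30260340.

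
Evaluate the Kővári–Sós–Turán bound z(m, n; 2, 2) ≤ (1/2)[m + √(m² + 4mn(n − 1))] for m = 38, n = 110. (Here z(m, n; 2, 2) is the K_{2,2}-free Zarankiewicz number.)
z(38, 110; 2, 2) ≤ (1/2)[38 + √(38² + 4·38·110·109)] = (1/2)[38 + √1823924] = 694.2637

Kővári–Sós–Turán: let r_1, ..., r_38 be the row sums and z = Σ r_i the total number of 1s. Each pair of columns can share at most one row with both entries 1 (else a 2×2 all-ones block appears), so Σ_i C(r_i, 2) ≤ C(110, 2) = 5995. By convexity Σ_i C(r_i, 2) ≥ 38·C(z/38, 2) = z(z − 38)/(2·38), giving z² − 38z − 38·110·109 ≤ 0 and hence z ≤ (1/2)[38 + √(1444 + 4·455620)] = (1/2)[38 + √1823924] ≈ (1/2)(38 + 1350.5273) = 694.2637.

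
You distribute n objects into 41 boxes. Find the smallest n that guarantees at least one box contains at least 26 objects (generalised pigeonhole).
n = (26 − 1)·41 + 1 = 1026

By the generalised pigeonhole principle, to guarantee some box contains ≥ r objects we need more than (r − 1) · k objects total. Threshold: n = (r − 1) · k + 1. With r = 26 and k = 41: n = 25 · 41 + 1 = 1025 + 1 = 1026. For n = 1025 = 25 · 41, we can put exactly 25 objects in every box, avoiding 26 in any single one — so 1026 is tight.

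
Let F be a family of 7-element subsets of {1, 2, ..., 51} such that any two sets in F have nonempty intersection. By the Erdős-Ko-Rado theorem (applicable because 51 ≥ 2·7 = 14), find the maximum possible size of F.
max |F| = C(50, 6) = 15890700

The Erdős-Ko-Rado theorem states: for n ≥ 2k, an intersecting family of k-subsets of an n-element set has size at most C(n − 1, k − 1), with equality for 'star' families {A ⊆ [n] : |A| = k, i ∈ A} (fix an element i). For n = 51, k = 7: C(50, 6) = 15890700.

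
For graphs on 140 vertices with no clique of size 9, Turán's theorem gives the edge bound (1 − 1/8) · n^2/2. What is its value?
Turán density bound = (7/8) · 140^2/2 = 8575

Turán's theorem: ex(n, K_{r+1}) is achieved by the complete r-partite Turán graph T(n, r) with parts as balanced as possible, and is at most (1 − 1/r) · n^2/2. For r = 8, n = 140: the density bound is (7/8) · 19600/2 = 8575. The integer-valued extremum is e(T(140, 8)) = 8574, which is strictly less than the density bound 8575 since 8 ∤ 140 (the parts of T(140, 8) cannot all be equal).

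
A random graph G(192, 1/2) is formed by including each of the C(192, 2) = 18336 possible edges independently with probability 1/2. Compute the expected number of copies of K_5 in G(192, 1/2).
E[# K_5] = C(192, 5) · (1/2)^C(5, 2) = 2063130048 / 2^10 = 32236407/16 = 2014775.4375

For each 5-subset S of vertices (there are C(192, 5) = 2063130048 such S), let X_S = 1 if S induces a K_5 (all C(5, 2) = 10 edges present). Then P(X_S = 1) = (1/2)^10 = 1/1024. By linearity of expectation, E[# K_5] = C(192, 5) · (1/2)^10 = 2063130048 / 1024 = 32236407/16 = 2014775.4375.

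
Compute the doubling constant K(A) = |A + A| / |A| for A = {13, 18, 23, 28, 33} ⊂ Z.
K = |A + A| / |A| = 9/5

Enumerate A + A = {a + b : a, b ∈ A}. With |A| = 5, there are |A|^2 = 25 ordered sum pairs; collecting distinct values, A + A = {26, 31, 36, 41, 46, 51, 56, 61, 66}, so |A + A| = 9. Thus K = 9/5. Here |A + A| = 2|A| − 1 = 9, the minimum possible — so K = 9/5 is minimal, which holds iff A is an arithmetic progression.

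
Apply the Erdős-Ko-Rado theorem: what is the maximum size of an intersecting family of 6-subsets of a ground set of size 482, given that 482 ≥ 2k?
max |F| = C(481, 5) = 210129417576

Erdős-Ko-Rado (1961): when n ≥ 2k, max |F| = C(n−1, k−1). The bound is attained by the star {A : i ∈ A} for any fixed i ∈ [n]. Here C(482−1, 6−1) = C(481, 5) = 210129417576.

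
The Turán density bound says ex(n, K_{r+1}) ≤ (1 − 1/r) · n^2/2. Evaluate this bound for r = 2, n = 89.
Turán density bound = (1/2) · 89^2/2 = 7921/4 ≈ 1980.25

Turán's theorem: ex(n, K_{r+1}) is achieved by the complete r-partite Turán graph T(n, r) with parts as balanced as possible, and is at most (1 − 1/r) · n^2/2. For r = 2, n = 89: the density bound is (1/2) · 7921/2 = 7921/4 ≈ 1980.25. The integer-valued extremum is e(T(89, 2)) = 1980, which is strictly less than the density bound 7921/4 since 2 ∤ 89 (the parts of T(89, 2) cannot all be equal).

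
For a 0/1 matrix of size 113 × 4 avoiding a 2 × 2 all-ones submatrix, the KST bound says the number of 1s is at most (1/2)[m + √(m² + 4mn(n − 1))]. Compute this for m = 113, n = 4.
z(113, 4; 2, 2) ≤ (1/2)[113 + √(113² + 4·113·4·3)] = (1/2)[113 + √18193] = 123.9407

Kővári–Sós–Turán: let r_1, ..., r_113 be the row sums and z = Σ r_i the total number of 1s. Each pair of columns can share at most one row with both entries 1 (else a 2×2 all-ones block appears), so Σ_i C(r_i, 2) ≤ C(4, 2) = 6. By convexity Σ_i C(r_i, 2) ≥ 113·C(z/113, 2) = z(z − 113)/(2·113), giving z² − 113z − 113·4·3 ≤ 0 and hence z ≤ (1/2)[113 + √(12769 + 4·1356)] = (1/2)[113 + √18193] ≈ (1/2)(113 + 134.8814) = 123.9407.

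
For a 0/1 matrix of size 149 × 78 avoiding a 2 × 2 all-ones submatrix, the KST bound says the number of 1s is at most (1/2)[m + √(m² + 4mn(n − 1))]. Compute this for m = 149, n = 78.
z(149, 78; 2, 2) ≤ (1/2)[149 + √(149² + 4·149·78·77)] = (1/2)[149 + √3601777] = 1023.4174

Kővári–Sós–Turán: let r_1, ..., r_149 be the row sums and z = Σ r_i the total number of 1s. Each pair of columns can share at most one row with both entries 1 (else a 2×2 all-ones block appears), so Σ_i C(r_i, 2) ≤ C(78, 2) = 3003. By convexity Σ_i C(r_i, 2) ≥ 149·C(z/149, 2) = z(z − 149)/(2·149), giving z² − 149z − 149·78·77 ≤ 0 and hence z ≤ (1/2)[149 + √(22201 + 4·894894)] = (1/2)[149 + √3601777] ≈ (1/2)(149 + 1897.8348) = 1023.4174.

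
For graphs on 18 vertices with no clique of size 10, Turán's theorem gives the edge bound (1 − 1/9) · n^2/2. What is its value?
Turán density bound = (8/9) · 18^2/2 = 144

Turán's theorem: ex(n, K_{r+1}) is achieved by the complete r-partite Turán graph T(n, r) with parts as balanced as possible, and is at most (1 − 1/r) · n^2/2. For r = 9, n = 18: the density bound is (8/9) · 324/2 = 144. Since 9 ∣ 18, the Turán graph T(18, 9) has parts of equal size 2, and its edge count e(T(18, 9)) = 144 attains the density bound exactly.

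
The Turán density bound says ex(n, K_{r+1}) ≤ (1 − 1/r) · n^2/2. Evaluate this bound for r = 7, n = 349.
Turán density bound = (6/7) · 349^2/2 = 365403/7 ≈ 52200.4286

Turán's theorem: ex(n, K_{r+1}) is achieved by the complete r-partite Turán graph T(n, r) with parts as balanced as possible, and is at most (1 − 1/r) · n^2/2. For r = 7, n = 349: the density bound is (6/7) · 121801/2 = 365403/7 ≈ 52200.4286. The integer-valued extremum is e(T(349, 7)) = 52200, which is strictly less than the density bound 365403/7 since 7 ∤ 349 (the parts of T(349, 7) cannot all be equal).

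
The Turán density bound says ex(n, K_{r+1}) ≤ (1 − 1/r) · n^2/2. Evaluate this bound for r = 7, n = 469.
Turán density bound = (6/7) · 469^2/2 = 94269

Turán's theorem: ex(n, K_{r+1}) is achieved by the complete r-partite Turán graph T(n, r) with parts as balanced as possible, and is at most (1 − 1/r) · n^2/2. For r = 7, n = 469: the density bound is (6/7) · 219961/2 = 94269. Since 7 ∣ 469, the Turán graph T(469, 7) has parts of equal size 67, and its edge count e(T(469, 7)) = 94269 attains the density bound exactly.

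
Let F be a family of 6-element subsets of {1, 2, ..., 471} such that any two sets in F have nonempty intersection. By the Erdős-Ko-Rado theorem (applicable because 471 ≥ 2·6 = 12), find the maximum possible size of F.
max |F| = C(470, 5) = 187084628094

The Erdős-Ko-Rado theorem states: for n ≥ 2k, an intersecting family of k-subsets of an n-element set has size at most C(n − 1, k − 1), with equality for 'star' families {A ⊆ [n] : |A| = k, i ∈ A} (fix an element i). For n = 471, k = 6: C(470, 5) = 187084628094.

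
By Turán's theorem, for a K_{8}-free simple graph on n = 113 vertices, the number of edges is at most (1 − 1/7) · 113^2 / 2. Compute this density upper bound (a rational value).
Turán density bound = (6/7) · 113^2/2 = 38307/7 ≈ 5472.4286

Turán's theorem: ex(n, K_{r+1}) is achieved by the complete r-partite Turán graph T(n, r) with parts as balanced as possible, and is at most (1 − 1/r) · n^2/2. For r = 7, n = 113: the density bound is (6/7) · 12769/2 = 38307/7 ≈ 5472.4286. The integer-valued extremum is e(T(113, 7)) = 5472, which is strictly less than the density bound 38307/7 since 7 ∤ 113 (the parts of T(113, 7) cannot all be equal).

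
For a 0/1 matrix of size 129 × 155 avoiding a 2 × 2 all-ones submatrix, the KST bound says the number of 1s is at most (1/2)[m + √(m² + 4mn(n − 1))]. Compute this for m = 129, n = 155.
z(129, 155; 2, 2) ≤ (1/2)[129 + √(129² + 4·129·155·154)] = (1/2)[129 + √12333561] = 1820.4585

Kővári–Sós–Turán: let r_1, ..., r_129 be the row sums and z = Σ r_i the total number of 1s. Each pair of columns can share at most one row with both entries 1 (else a 2×2 all-ones block appears), so Σ_i C(r_i, 2) ≤ C(155, 2) = 11935. By convexity Σ_i C(r_i, 2) ≥ 129·C(z/129, 2) = z(z − 129)/(2·129), giving z² − 129z − 129·155·154 ≤ 0 and hence z ≤ (1/2)[129 + √(16641 + 4·3079230)] = (1/2)[129 + √12333561] ≈ (1/2)(129 + 3511.917) = 1820.4585.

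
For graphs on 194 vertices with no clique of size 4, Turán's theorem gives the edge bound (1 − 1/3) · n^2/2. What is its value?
Turán density bound = (2/3) · 194^2/2 = 37636/3 ≈ 12545.3333

Turán's theorem: ex(n, K_{r+1}) is achieved by the complete r-partite Turán graph T(n, r) with parts as balanced as possible, and is at most (1 − 1/r) · n^2/2. For r = 3, n = 194: the density bound is (2/3) · 37636/2 = 37636/3 ≈ 12545.3333. The integer-valued extremum is e(T(194, 3)) = 12545, which is strictly less than the density bound 37636/3 since 3 ∤ 194 (the parts of T(194, 3) cannot all be equal).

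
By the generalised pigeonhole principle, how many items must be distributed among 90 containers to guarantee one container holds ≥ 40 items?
n = (40 − 1)·90 + 1 = 3511

By the generalised pigeonhole principle, to guarantee some box contains ≥ r objects we need more than (r − 1) · k objects total. Threshold: n = (r − 1) · k + 1. With r = 40 and k = 90: n = 39 · 90 + 1 = 3510 + 1 = 3511. For n = 3510 = 39 · 90, we can put exactly 39 objects in every box, avoiding 40 in any single one — so 3511 is tight.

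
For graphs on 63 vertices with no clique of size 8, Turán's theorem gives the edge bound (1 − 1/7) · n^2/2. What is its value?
Turán density bound = (6/7) · 63^2/2 = 1701

Turán's theorem: ex(n, K_{r+1}) is achieved by the complete r-partite Turán graph T(n, r) with parts as balanced as possible, and is at most (1 − 1/r) · n^2/2. For r = 7, n = 63: the density bound is (6/7) · 3969/2 = 1701. Since 7 ∣ 63, the Turán graph T(63, 7) has parts of equal size 9, and its edge count e(T(63, 7)) = 1701 attains the density bound exactly.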